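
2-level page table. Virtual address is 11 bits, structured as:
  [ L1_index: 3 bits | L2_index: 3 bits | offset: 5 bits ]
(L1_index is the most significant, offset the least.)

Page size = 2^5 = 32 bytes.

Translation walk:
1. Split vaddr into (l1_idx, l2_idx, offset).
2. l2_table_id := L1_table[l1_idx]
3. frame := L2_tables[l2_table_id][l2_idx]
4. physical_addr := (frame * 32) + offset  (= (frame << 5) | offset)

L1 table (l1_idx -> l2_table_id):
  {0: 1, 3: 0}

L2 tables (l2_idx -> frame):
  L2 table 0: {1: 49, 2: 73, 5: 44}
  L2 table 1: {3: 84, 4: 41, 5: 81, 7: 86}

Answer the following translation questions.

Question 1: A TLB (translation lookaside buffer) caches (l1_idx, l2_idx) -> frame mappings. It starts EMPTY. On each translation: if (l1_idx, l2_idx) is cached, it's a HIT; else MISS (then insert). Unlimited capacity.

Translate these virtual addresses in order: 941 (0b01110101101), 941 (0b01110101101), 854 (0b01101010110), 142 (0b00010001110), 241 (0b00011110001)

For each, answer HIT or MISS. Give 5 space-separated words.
Answer: MISS HIT MISS MISS MISS

Derivation:
vaddr=941: (3,5) not in TLB -> MISS, insert
vaddr=941: (3,5) in TLB -> HIT
vaddr=854: (3,2) not in TLB -> MISS, insert
vaddr=142: (0,4) not in TLB -> MISS, insert
vaddr=241: (0,7) not in TLB -> MISS, insert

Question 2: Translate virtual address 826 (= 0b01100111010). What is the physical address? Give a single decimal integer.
vaddr = 826 = 0b01100111010
Split: l1_idx=3, l2_idx=1, offset=26
L1[3] = 0
L2[0][1] = 49
paddr = 49 * 32 + 26 = 1594

Answer: 1594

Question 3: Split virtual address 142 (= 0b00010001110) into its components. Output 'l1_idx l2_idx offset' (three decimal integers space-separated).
Answer: 0 4 14

Derivation:
vaddr = 142 = 0b00010001110
  top 3 bits -> l1_idx = 0
  next 3 bits -> l2_idx = 4
  bottom 5 bits -> offset = 14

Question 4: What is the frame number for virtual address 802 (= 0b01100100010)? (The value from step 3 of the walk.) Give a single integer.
Answer: 49

Derivation:
vaddr = 802: l1_idx=3, l2_idx=1
L1[3] = 0; L2[0][1] = 49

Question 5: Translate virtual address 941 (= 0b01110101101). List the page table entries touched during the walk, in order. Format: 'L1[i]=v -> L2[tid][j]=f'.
Answer: L1[3]=0 -> L2[0][5]=44

Derivation:
vaddr = 941 = 0b01110101101
Split: l1_idx=3, l2_idx=5, offset=13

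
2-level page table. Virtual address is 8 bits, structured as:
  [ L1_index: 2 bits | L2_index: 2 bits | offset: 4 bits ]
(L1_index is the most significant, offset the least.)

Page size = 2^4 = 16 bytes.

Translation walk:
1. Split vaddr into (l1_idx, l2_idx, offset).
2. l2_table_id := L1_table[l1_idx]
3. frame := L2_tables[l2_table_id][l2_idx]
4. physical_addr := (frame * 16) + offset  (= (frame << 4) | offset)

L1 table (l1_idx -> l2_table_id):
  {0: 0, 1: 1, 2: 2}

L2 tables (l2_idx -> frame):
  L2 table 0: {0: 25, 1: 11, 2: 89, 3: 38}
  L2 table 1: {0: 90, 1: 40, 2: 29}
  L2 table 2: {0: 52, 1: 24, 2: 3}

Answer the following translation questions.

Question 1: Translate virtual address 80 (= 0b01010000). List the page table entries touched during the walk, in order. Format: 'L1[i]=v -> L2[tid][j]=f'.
vaddr = 80 = 0b01010000
Split: l1_idx=1, l2_idx=1, offset=0

Answer: L1[1]=1 -> L2[1][1]=40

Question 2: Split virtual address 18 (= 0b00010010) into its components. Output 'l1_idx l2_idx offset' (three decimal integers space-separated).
vaddr = 18 = 0b00010010
  top 2 bits -> l1_idx = 0
  next 2 bits -> l2_idx = 1
  bottom 4 bits -> offset = 2

Answer: 0 1 2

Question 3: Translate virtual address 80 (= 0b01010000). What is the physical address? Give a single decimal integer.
vaddr = 80 = 0b01010000
Split: l1_idx=1, l2_idx=1, offset=0
L1[1] = 1
L2[1][1] = 40
paddr = 40 * 16 + 0 = 640

Answer: 640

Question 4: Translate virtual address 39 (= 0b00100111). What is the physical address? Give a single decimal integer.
vaddr = 39 = 0b00100111
Split: l1_idx=0, l2_idx=2, offset=7
L1[0] = 0
L2[0][2] = 89
paddr = 89 * 16 + 7 = 1431

Answer: 1431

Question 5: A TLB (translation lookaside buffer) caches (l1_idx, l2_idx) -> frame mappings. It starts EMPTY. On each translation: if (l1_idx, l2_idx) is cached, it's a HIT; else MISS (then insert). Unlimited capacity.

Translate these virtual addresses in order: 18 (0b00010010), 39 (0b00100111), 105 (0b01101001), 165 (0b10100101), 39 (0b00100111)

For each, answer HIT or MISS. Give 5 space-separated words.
vaddr=18: (0,1) not in TLB -> MISS, insert
vaddr=39: (0,2) not in TLB -> MISS, insert
vaddr=105: (1,2) not in TLB -> MISS, insert
vaddr=165: (2,2) not in TLB -> MISS, insert
vaddr=39: (0,2) in TLB -> HIT

Answer: MISS MISS MISS MISS HIT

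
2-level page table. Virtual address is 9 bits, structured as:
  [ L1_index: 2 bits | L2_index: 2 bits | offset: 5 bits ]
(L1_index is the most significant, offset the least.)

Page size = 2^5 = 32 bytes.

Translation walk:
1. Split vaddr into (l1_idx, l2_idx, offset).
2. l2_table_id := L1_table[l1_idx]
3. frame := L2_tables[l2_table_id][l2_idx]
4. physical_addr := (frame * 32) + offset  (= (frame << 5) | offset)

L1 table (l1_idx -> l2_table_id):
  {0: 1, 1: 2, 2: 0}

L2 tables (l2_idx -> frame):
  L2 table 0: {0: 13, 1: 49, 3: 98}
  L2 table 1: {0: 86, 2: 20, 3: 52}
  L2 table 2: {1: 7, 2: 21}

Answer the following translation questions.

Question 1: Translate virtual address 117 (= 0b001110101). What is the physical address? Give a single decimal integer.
Answer: 1685

Derivation:
vaddr = 117 = 0b001110101
Split: l1_idx=0, l2_idx=3, offset=21
L1[0] = 1
L2[1][3] = 52
paddr = 52 * 32 + 21 = 1685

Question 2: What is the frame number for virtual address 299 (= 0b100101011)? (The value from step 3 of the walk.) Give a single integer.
Answer: 49

Derivation:
vaddr = 299: l1_idx=2, l2_idx=1
L1[2] = 0; L2[0][1] = 49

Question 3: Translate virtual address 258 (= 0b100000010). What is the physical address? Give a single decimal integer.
Answer: 418

Derivation:
vaddr = 258 = 0b100000010
Split: l1_idx=2, l2_idx=0, offset=2
L1[2] = 0
L2[0][0] = 13
paddr = 13 * 32 + 2 = 418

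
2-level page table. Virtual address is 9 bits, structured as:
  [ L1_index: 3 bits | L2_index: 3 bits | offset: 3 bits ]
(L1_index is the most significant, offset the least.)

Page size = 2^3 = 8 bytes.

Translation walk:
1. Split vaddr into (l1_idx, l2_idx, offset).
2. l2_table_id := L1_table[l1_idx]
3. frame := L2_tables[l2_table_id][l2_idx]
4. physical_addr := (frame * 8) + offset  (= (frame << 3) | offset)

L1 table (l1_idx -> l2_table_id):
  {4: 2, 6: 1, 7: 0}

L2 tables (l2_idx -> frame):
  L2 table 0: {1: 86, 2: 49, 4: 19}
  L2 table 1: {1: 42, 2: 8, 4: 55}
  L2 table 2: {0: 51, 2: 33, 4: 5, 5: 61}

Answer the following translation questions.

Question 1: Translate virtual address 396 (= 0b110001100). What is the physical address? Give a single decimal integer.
Answer: 340

Derivation:
vaddr = 396 = 0b110001100
Split: l1_idx=6, l2_idx=1, offset=4
L1[6] = 1
L2[1][1] = 42
paddr = 42 * 8 + 4 = 340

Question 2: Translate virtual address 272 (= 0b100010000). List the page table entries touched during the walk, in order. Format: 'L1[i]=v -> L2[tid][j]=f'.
Answer: L1[4]=2 -> L2[2][2]=33

Derivation:
vaddr = 272 = 0b100010000
Split: l1_idx=4, l2_idx=2, offset=0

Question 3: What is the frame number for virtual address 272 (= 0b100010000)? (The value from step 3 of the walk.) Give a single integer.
vaddr = 272: l1_idx=4, l2_idx=2
L1[4] = 2; L2[2][2] = 33

Answer: 33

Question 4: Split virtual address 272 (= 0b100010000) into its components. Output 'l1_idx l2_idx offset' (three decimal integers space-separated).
vaddr = 272 = 0b100010000
  top 3 bits -> l1_idx = 4
  next 3 bits -> l2_idx = 2
  bottom 3 bits -> offset = 0

Answer: 4 2 0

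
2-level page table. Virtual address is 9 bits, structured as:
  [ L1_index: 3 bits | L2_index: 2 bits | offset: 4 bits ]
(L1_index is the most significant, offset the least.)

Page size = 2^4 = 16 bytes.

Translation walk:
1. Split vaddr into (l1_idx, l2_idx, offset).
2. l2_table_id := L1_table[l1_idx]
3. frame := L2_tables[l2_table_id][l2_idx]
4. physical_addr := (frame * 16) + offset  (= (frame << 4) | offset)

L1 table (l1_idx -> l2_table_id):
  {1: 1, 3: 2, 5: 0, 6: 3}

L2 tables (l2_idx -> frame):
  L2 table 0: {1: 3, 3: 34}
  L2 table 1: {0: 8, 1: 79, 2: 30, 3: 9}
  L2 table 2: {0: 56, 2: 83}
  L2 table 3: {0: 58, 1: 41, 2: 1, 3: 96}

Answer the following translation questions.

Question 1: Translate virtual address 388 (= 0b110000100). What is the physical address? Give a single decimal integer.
Answer: 932

Derivation:
vaddr = 388 = 0b110000100
Split: l1_idx=6, l2_idx=0, offset=4
L1[6] = 3
L2[3][0] = 58
paddr = 58 * 16 + 4 = 932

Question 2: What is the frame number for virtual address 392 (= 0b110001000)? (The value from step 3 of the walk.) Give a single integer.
Answer: 58

Derivation:
vaddr = 392: l1_idx=6, l2_idx=0
L1[6] = 3; L2[3][0] = 58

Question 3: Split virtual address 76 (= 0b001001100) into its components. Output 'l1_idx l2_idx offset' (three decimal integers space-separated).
vaddr = 76 = 0b001001100
  top 3 bits -> l1_idx = 1
  next 2 bits -> l2_idx = 0
  bottom 4 bits -> offset = 12

Answer: 1 0 12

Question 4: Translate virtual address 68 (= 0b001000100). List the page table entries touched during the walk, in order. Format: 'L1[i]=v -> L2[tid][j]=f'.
Answer: L1[1]=1 -> L2[1][0]=8

Derivation:
vaddr = 68 = 0b001000100
Split: l1_idx=1, l2_idx=0, offset=4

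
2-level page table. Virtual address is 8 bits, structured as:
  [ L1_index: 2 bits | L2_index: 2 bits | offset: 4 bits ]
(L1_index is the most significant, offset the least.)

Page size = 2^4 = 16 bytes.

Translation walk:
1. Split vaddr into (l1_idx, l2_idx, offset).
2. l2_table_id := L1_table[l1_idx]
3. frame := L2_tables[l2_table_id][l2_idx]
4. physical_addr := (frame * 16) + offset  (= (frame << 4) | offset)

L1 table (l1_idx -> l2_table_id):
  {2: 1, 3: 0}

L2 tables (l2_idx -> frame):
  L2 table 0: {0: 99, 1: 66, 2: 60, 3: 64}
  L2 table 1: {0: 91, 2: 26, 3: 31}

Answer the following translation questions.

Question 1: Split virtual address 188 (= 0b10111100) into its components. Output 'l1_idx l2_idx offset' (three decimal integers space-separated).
Answer: 2 3 12

Derivation:
vaddr = 188 = 0b10111100
  top 2 bits -> l1_idx = 2
  next 2 bits -> l2_idx = 3
  bottom 4 bits -> offset = 12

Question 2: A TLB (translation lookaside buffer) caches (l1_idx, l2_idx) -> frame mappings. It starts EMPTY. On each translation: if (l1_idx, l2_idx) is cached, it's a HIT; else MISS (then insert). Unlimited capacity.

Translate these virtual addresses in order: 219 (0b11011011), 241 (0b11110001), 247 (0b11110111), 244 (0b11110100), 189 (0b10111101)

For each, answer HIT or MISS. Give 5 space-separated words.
Answer: MISS MISS HIT HIT MISS

Derivation:
vaddr=219: (3,1) not in TLB -> MISS, insert
vaddr=241: (3,3) not in TLB -> MISS, insert
vaddr=247: (3,3) in TLB -> HIT
vaddr=244: (3,3) in TLB -> HIT
vaddr=189: (2,3) not in TLB -> MISS, insert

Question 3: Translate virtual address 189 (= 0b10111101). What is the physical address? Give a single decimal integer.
vaddr = 189 = 0b10111101
Split: l1_idx=2, l2_idx=3, offset=13
L1[2] = 1
L2[1][3] = 31
paddr = 31 * 16 + 13 = 509

Answer: 509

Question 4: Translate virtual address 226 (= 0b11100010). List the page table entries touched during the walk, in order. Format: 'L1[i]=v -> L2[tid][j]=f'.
vaddr = 226 = 0b11100010
Split: l1_idx=3, l2_idx=2, offset=2

Answer: L1[3]=0 -> L2[0][2]=60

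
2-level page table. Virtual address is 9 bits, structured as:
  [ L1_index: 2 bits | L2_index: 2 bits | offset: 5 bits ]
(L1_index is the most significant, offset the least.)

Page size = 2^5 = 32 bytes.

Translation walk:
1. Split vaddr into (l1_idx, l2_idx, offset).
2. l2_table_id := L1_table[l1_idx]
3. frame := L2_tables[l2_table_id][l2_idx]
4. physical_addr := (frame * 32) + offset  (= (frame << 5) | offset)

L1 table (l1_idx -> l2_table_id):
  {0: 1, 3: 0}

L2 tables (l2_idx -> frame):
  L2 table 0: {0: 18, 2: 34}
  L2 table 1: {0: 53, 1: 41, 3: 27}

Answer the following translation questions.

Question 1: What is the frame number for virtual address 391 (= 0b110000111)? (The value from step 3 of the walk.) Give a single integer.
vaddr = 391: l1_idx=3, l2_idx=0
L1[3] = 0; L2[0][0] = 18

Answer: 18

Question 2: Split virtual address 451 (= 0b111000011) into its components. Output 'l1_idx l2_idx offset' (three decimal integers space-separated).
vaddr = 451 = 0b111000011
  top 2 bits -> l1_idx = 3
  next 2 bits -> l2_idx = 2
  bottom 5 bits -> offset = 3

Answer: 3 2 3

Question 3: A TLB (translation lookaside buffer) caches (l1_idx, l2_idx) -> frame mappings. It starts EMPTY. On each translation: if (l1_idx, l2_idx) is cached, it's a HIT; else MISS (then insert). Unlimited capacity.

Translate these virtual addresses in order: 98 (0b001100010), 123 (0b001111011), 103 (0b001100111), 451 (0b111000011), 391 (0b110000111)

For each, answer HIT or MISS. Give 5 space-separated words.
Answer: MISS HIT HIT MISS MISS

Derivation:
vaddr=98: (0,3) not in TLB -> MISS, insert
vaddr=123: (0,3) in TLB -> HIT
vaddr=103: (0,3) in TLB -> HIT
vaddr=451: (3,2) not in TLB -> MISS, insert
vaddr=391: (3,0) not in TLB -> MISS, insert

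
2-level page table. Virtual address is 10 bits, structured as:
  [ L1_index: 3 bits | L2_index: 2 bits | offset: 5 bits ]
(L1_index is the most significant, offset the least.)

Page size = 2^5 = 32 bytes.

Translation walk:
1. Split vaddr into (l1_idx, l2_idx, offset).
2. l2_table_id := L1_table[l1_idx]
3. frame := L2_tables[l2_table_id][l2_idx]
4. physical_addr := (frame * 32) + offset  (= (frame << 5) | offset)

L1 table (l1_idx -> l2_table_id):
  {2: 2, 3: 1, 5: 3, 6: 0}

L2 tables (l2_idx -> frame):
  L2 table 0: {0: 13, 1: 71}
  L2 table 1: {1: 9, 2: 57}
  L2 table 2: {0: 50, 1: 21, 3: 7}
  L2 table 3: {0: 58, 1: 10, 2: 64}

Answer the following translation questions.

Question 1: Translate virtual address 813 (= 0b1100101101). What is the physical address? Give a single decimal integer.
vaddr = 813 = 0b1100101101
Split: l1_idx=6, l2_idx=1, offset=13
L1[6] = 0
L2[0][1] = 71
paddr = 71 * 32 + 13 = 2285

Answer: 2285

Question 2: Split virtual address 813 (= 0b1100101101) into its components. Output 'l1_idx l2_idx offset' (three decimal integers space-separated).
Answer: 6 1 13

Derivation:
vaddr = 813 = 0b1100101101
  top 3 bits -> l1_idx = 6
  next 2 bits -> l2_idx = 1
  bottom 5 bits -> offset = 13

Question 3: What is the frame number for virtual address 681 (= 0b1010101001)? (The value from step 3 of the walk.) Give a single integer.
vaddr = 681: l1_idx=5, l2_idx=1
L1[5] = 3; L2[3][1] = 10

Answer: 10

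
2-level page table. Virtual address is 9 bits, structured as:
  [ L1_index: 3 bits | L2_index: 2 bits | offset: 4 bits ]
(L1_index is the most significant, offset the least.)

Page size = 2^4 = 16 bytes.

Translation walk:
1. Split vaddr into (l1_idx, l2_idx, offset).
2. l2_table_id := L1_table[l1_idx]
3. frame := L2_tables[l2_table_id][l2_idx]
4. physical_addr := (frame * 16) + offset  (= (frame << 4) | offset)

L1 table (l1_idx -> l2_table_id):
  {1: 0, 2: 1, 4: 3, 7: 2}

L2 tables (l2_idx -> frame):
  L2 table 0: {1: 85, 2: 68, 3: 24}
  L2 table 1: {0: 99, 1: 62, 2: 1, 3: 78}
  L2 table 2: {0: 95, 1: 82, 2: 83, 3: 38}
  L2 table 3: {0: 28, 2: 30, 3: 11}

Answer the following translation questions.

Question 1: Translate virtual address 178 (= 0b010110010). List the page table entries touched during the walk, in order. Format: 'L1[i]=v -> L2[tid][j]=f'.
vaddr = 178 = 0b010110010
Split: l1_idx=2, l2_idx=3, offset=2

Answer: L1[2]=1 -> L2[1][3]=78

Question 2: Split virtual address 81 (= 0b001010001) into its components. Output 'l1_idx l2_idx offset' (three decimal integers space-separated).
vaddr = 81 = 0b001010001
  top 3 bits -> l1_idx = 1
  next 2 bits -> l2_idx = 1
  bottom 4 bits -> offset = 1

Answer: 1 1 1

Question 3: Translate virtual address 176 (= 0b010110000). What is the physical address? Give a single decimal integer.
Answer: 1248

Derivation:
vaddr = 176 = 0b010110000
Split: l1_idx=2, l2_idx=3, offset=0
L1[2] = 1
L2[1][3] = 78
paddr = 78 * 16 + 0 = 1248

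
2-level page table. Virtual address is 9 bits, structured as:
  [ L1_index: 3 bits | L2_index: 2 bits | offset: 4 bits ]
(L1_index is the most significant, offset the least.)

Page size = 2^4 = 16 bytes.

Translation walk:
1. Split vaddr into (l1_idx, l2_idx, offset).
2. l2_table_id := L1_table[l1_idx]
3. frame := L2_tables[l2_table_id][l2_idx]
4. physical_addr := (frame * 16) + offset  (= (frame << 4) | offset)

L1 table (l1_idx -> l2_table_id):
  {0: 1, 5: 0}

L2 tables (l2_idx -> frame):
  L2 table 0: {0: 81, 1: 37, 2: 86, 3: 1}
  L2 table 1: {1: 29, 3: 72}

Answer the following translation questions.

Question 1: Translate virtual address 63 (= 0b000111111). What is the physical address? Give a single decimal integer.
Answer: 1167

Derivation:
vaddr = 63 = 0b000111111
Split: l1_idx=0, l2_idx=3, offset=15
L1[0] = 1
L2[1][3] = 72
paddr = 72 * 16 + 15 = 1167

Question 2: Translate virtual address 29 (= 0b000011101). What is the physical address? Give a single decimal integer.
Answer: 477

Derivation:
vaddr = 29 = 0b000011101
Split: l1_idx=0, l2_idx=1, offset=13
L1[0] = 1
L2[1][1] = 29
paddr = 29 * 16 + 13 = 477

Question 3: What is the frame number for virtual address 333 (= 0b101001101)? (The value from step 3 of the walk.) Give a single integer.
Answer: 81

Derivation:
vaddr = 333: l1_idx=5, l2_idx=0
L1[5] = 0; L2[0][0] = 81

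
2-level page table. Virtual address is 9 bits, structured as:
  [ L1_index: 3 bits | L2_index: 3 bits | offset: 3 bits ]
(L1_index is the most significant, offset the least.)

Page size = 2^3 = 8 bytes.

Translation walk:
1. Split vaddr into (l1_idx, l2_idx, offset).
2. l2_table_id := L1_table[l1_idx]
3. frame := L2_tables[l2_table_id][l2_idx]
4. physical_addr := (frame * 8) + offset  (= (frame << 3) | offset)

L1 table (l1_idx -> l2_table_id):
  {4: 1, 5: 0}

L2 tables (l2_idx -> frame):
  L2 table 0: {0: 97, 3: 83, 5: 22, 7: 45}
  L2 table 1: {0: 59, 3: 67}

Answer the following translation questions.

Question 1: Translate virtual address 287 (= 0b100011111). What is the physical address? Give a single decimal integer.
vaddr = 287 = 0b100011111
Split: l1_idx=4, l2_idx=3, offset=7
L1[4] = 1
L2[1][3] = 67
paddr = 67 * 8 + 7 = 543

Answer: 543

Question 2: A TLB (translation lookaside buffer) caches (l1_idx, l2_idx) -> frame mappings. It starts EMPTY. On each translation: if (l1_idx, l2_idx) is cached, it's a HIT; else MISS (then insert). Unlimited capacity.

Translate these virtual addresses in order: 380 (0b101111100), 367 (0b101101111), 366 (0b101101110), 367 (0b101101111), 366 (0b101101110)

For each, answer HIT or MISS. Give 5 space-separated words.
vaddr=380: (5,7) not in TLB -> MISS, insert
vaddr=367: (5,5) not in TLB -> MISS, insert
vaddr=366: (5,5) in TLB -> HIT
vaddr=367: (5,5) in TLB -> HIT
vaddr=366: (5,5) in TLB -> HIT

Answer: MISS MISS HIT HIT HIT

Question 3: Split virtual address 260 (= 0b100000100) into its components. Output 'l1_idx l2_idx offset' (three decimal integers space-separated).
vaddr = 260 = 0b100000100
  top 3 bits -> l1_idx = 4
  next 3 bits -> l2_idx = 0
  bottom 3 bits -> offset = 4

Answer: 4 0 4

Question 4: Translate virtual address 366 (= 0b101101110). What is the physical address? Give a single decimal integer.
vaddr = 366 = 0b101101110
Split: l1_idx=5, l2_idx=5, offset=6
L1[5] = 0
L2[0][5] = 22
paddr = 22 * 8 + 6 = 182

Answer: 182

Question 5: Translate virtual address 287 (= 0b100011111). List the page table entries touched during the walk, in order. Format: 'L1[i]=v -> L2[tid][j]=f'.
vaddr = 287 = 0b100011111
Split: l1_idx=4, l2_idx=3, offset=7

Answer: L1[4]=1 -> L2[1][3]=67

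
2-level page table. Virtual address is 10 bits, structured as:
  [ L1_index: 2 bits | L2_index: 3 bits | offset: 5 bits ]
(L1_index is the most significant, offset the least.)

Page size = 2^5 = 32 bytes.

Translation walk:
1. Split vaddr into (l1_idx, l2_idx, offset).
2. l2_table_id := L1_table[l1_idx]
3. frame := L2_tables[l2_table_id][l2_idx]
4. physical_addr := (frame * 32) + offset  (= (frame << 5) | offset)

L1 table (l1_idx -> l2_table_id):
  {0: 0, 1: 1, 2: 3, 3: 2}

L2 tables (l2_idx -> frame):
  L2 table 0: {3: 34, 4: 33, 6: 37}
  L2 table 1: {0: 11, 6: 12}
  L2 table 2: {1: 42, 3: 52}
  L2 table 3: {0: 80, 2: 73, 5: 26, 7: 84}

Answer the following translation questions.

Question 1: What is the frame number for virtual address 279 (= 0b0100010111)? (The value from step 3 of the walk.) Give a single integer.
Answer: 11

Derivation:
vaddr = 279: l1_idx=1, l2_idx=0
L1[1] = 1; L2[1][0] = 11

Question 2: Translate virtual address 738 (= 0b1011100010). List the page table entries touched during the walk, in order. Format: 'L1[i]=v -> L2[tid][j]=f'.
Answer: L1[2]=3 -> L2[3][7]=84

Derivation:
vaddr = 738 = 0b1011100010
Split: l1_idx=2, l2_idx=7, offset=2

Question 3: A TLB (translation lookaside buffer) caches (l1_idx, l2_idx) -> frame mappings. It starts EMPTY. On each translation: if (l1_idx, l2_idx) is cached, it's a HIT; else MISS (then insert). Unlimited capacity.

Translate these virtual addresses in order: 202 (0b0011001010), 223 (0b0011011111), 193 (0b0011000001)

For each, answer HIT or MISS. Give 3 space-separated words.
Answer: MISS HIT HIT

Derivation:
vaddr=202: (0,6) not in TLB -> MISS, insert
vaddr=223: (0,6) in TLB -> HIT
vaddr=193: (0,6) in TLB -> HIT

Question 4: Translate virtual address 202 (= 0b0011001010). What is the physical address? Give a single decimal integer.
vaddr = 202 = 0b0011001010
Split: l1_idx=0, l2_idx=6, offset=10
L1[0] = 0
L2[0][6] = 37
paddr = 37 * 32 + 10 = 1194

Answer: 1194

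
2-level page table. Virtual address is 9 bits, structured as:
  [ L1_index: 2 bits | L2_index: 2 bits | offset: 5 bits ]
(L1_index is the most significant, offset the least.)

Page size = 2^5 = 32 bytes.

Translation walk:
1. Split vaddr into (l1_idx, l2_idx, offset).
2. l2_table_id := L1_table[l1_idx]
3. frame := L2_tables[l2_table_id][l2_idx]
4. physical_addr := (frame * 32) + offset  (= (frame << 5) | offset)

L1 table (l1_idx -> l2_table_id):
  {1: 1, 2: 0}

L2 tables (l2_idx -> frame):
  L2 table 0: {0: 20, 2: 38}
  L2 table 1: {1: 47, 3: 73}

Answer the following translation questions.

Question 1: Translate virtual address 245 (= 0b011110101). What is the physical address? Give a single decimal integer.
vaddr = 245 = 0b011110101
Split: l1_idx=1, l2_idx=3, offset=21
L1[1] = 1
L2[1][3] = 73
paddr = 73 * 32 + 21 = 2357

Answer: 2357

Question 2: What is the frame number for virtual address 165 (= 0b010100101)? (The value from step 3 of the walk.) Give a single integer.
Answer: 47

Derivation:
vaddr = 165: l1_idx=1, l2_idx=1
L1[1] = 1; L2[1][1] = 47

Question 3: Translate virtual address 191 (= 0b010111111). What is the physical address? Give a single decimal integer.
Answer: 1535

Derivation:
vaddr = 191 = 0b010111111
Split: l1_idx=1, l2_idx=1, offset=31
L1[1] = 1
L2[1][1] = 47
paddr = 47 * 32 + 31 = 1535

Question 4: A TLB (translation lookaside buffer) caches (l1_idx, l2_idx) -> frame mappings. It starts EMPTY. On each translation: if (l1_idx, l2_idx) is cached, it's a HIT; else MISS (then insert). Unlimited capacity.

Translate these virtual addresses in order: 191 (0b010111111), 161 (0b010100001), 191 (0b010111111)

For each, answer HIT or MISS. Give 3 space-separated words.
vaddr=191: (1,1) not in TLB -> MISS, insert
vaddr=161: (1,1) in TLB -> HIT
vaddr=191: (1,1) in TLB -> HIT

Answer: MISS HIT HIT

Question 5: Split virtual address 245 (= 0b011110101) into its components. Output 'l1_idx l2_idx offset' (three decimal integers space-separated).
vaddr = 245 = 0b011110101
  top 2 bits -> l1_idx = 1
  next 2 bits -> l2_idx = 3
  bottom 5 bits -> offset = 21

Answer: 1 3 21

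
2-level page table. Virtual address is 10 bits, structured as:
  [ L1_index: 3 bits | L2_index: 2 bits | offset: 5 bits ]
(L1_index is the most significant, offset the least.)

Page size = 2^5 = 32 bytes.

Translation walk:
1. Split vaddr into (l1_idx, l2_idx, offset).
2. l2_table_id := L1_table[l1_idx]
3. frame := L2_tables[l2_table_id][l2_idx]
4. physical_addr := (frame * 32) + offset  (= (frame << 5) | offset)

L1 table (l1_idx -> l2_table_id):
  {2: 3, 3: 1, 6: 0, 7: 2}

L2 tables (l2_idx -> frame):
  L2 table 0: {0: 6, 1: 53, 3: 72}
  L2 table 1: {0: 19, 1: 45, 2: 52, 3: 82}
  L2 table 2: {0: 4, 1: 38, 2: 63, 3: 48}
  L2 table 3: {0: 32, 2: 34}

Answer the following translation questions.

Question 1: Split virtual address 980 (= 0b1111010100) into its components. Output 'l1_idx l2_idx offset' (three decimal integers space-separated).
vaddr = 980 = 0b1111010100
  top 3 bits -> l1_idx = 7
  next 2 bits -> l2_idx = 2
  bottom 5 bits -> offset = 20

Answer: 7 2 20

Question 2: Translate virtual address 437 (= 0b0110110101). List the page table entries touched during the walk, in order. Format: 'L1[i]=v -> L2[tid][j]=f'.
Answer: L1[3]=1 -> L2[1][1]=45

Derivation:
vaddr = 437 = 0b0110110101
Split: l1_idx=3, l2_idx=1, offset=21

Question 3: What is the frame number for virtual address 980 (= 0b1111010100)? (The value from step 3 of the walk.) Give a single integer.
Answer: 63

Derivation:
vaddr = 980: l1_idx=7, l2_idx=2
L1[7] = 2; L2[2][2] = 63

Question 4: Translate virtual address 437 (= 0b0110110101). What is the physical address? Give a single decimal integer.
vaddr = 437 = 0b0110110101
Split: l1_idx=3, l2_idx=1, offset=21
L1[3] = 1
L2[1][1] = 45
paddr = 45 * 32 + 21 = 1461

Answer: 1461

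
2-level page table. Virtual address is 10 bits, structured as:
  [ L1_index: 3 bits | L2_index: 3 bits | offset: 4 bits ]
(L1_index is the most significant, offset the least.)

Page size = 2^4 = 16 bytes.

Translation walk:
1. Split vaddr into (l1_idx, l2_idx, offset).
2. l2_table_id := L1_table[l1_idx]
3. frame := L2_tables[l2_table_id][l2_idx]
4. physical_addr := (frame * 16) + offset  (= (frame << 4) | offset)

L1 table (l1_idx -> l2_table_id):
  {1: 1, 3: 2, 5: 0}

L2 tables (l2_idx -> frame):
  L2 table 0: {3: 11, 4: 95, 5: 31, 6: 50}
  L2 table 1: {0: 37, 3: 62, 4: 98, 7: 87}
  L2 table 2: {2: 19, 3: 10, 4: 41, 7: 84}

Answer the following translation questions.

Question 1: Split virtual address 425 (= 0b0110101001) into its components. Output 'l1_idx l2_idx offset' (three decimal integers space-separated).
vaddr = 425 = 0b0110101001
  top 3 bits -> l1_idx = 3
  next 3 bits -> l2_idx = 2
  bottom 4 bits -> offset = 9

Answer: 3 2 9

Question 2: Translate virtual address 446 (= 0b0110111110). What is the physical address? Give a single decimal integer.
Answer: 174

Derivation:
vaddr = 446 = 0b0110111110
Split: l1_idx=3, l2_idx=3, offset=14
L1[3] = 2
L2[2][3] = 10
paddr = 10 * 16 + 14 = 174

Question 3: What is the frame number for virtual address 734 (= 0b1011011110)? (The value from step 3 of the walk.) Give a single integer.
Answer: 31

Derivation:
vaddr = 734: l1_idx=5, l2_idx=5
L1[5] = 0; L2[0][5] = 31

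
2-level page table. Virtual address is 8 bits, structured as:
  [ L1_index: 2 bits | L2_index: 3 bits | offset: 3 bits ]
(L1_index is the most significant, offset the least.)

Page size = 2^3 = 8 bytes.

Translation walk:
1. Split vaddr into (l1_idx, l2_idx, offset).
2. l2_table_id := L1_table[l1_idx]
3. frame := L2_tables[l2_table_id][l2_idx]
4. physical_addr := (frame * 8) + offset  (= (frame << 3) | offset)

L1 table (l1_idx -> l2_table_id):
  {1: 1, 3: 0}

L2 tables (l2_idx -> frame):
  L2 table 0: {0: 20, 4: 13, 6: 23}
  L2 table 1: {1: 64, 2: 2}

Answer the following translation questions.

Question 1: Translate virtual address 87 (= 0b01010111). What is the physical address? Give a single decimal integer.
vaddr = 87 = 0b01010111
Split: l1_idx=1, l2_idx=2, offset=7
L1[1] = 1
L2[1][2] = 2
paddr = 2 * 8 + 7 = 23

Answer: 23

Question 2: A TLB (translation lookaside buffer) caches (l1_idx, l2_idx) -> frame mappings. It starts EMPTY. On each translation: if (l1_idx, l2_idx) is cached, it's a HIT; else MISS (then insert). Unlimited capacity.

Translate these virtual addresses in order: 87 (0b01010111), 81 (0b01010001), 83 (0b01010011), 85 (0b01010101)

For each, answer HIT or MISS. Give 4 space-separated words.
vaddr=87: (1,2) not in TLB -> MISS, insert
vaddr=81: (1,2) in TLB -> HIT
vaddr=83: (1,2) in TLB -> HIT
vaddr=85: (1,2) in TLB -> HIT

Answer: MISS HIT HIT HIT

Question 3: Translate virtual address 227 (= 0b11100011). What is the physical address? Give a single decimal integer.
vaddr = 227 = 0b11100011
Split: l1_idx=3, l2_idx=4, offset=3
L1[3] = 0
L2[0][4] = 13
paddr = 13 * 8 + 3 = 107

Answer: 107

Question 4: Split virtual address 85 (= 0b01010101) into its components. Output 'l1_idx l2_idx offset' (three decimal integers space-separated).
Answer: 1 2 5

Derivation:
vaddr = 85 = 0b01010101
  top 2 bits -> l1_idx = 1
  next 3 bits -> l2_idx = 2
  bottom 3 bits -> offset = 5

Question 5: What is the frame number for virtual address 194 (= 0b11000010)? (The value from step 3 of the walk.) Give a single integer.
vaddr = 194: l1_idx=3, l2_idx=0
L1[3] = 0; L2[0][0] = 20

Answer: 20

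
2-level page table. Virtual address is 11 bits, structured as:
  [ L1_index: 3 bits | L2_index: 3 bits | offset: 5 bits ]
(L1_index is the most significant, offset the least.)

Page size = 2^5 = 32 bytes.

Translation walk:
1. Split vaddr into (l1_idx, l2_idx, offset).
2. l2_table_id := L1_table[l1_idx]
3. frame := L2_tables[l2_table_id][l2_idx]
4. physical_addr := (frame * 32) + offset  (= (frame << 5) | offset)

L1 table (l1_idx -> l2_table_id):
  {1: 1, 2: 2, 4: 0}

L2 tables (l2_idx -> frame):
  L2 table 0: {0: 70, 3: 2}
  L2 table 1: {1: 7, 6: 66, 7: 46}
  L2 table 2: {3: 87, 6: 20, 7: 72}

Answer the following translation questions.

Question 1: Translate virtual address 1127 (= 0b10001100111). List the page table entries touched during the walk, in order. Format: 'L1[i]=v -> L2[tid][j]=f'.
Answer: L1[4]=0 -> L2[0][3]=2

Derivation:
vaddr = 1127 = 0b10001100111
Split: l1_idx=4, l2_idx=3, offset=7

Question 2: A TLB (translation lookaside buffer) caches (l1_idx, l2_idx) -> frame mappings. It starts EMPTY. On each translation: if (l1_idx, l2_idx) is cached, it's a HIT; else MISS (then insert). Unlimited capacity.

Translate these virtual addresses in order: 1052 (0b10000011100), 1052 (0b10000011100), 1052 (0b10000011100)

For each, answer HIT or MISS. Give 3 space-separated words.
vaddr=1052: (4,0) not in TLB -> MISS, insert
vaddr=1052: (4,0) in TLB -> HIT
vaddr=1052: (4,0) in TLB -> HIT

Answer: MISS HIT HIT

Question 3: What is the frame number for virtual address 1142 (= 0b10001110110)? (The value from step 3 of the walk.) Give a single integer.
vaddr = 1142: l1_idx=4, l2_idx=3
L1[4] = 0; L2[0][3] = 2

Answer: 2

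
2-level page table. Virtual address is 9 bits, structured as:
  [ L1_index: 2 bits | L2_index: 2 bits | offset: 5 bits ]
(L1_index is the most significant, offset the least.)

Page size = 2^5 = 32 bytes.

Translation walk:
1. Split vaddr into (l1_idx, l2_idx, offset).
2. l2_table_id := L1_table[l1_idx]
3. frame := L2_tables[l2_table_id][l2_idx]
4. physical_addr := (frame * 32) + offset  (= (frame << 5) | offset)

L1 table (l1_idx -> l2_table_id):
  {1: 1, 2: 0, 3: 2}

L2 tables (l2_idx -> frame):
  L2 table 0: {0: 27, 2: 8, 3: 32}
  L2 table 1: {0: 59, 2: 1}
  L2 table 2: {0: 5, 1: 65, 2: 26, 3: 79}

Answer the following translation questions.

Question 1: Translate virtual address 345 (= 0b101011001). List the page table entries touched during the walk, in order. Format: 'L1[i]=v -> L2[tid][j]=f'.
Answer: L1[2]=0 -> L2[0][2]=8

Derivation:
vaddr = 345 = 0b101011001
Split: l1_idx=2, l2_idx=2, offset=25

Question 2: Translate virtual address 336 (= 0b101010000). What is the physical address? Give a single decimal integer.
Answer: 272

Derivation:
vaddr = 336 = 0b101010000
Split: l1_idx=2, l2_idx=2, offset=16
L1[2] = 0
L2[0][2] = 8
paddr = 8 * 32 + 16 = 272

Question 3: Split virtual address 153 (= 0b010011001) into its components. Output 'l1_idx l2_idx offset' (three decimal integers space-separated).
vaddr = 153 = 0b010011001
  top 2 bits -> l1_idx = 1
  next 2 bits -> l2_idx = 0
  bottom 5 bits -> offset = 25

Answer: 1 0 25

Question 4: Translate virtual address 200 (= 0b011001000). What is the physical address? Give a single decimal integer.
vaddr = 200 = 0b011001000
Split: l1_idx=1, l2_idx=2, offset=8
L1[1] = 1
L2[1][2] = 1
paddr = 1 * 32 + 8 = 40

Answer: 40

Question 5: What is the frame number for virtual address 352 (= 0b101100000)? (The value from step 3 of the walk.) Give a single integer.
vaddr = 352: l1_idx=2, l2_idx=3
L1[2] = 0; L2[0][3] = 32

Answer: 32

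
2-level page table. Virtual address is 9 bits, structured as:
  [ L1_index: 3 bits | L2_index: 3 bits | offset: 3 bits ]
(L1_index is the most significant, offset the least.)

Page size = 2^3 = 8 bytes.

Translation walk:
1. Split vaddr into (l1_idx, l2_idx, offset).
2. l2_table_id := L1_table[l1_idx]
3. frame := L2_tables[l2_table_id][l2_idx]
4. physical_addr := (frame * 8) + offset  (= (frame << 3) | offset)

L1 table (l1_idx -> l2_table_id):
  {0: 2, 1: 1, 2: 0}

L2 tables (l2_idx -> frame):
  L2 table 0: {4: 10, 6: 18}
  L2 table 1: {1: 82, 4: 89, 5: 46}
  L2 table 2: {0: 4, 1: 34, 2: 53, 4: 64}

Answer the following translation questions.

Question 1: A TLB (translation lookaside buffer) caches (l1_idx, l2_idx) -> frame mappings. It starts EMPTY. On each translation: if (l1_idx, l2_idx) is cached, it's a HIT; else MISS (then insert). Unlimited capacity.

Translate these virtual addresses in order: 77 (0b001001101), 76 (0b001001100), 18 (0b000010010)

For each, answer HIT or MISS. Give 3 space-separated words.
Answer: MISS HIT MISS

Derivation:
vaddr=77: (1,1) not in TLB -> MISS, insert
vaddr=76: (1,1) in TLB -> HIT
vaddr=18: (0,2) not in TLB -> MISS, insert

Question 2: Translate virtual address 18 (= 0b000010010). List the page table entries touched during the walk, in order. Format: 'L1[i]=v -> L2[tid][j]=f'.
vaddr = 18 = 0b000010010
Split: l1_idx=0, l2_idx=2, offset=2

Answer: L1[0]=2 -> L2[2][2]=53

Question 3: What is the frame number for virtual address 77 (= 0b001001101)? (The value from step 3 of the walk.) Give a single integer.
Answer: 82

Derivation:
vaddr = 77: l1_idx=1, l2_idx=1
L1[1] = 1; L2[1][1] = 82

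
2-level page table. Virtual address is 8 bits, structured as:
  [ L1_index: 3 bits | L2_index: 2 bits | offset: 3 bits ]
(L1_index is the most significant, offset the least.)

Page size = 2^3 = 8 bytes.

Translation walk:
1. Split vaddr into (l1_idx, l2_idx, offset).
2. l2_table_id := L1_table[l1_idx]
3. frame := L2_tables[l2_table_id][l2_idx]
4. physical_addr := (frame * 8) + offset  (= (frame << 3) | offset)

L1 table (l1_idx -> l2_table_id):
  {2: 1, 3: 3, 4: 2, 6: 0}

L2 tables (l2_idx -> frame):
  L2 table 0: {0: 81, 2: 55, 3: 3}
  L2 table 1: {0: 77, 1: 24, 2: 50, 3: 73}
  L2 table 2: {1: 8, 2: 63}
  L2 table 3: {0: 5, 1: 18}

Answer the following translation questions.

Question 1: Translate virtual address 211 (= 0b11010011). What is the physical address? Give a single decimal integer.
Answer: 443

Derivation:
vaddr = 211 = 0b11010011
Split: l1_idx=6, l2_idx=2, offset=3
L1[6] = 0
L2[0][2] = 55
paddr = 55 * 8 + 3 = 443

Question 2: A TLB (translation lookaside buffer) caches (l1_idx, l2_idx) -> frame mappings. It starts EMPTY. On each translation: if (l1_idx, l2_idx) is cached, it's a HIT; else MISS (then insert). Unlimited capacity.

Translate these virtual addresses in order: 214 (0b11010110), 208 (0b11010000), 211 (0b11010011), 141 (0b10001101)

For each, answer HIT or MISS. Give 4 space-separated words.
vaddr=214: (6,2) not in TLB -> MISS, insert
vaddr=208: (6,2) in TLB -> HIT
vaddr=211: (6,2) in TLB -> HIT
vaddr=141: (4,1) not in TLB -> MISS, insert

Answer: MISS HIT HIT MISS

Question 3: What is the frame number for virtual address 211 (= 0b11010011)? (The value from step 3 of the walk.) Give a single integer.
Answer: 55

Derivation:
vaddr = 211: l1_idx=6, l2_idx=2
L1[6] = 0; L2[0][2] = 55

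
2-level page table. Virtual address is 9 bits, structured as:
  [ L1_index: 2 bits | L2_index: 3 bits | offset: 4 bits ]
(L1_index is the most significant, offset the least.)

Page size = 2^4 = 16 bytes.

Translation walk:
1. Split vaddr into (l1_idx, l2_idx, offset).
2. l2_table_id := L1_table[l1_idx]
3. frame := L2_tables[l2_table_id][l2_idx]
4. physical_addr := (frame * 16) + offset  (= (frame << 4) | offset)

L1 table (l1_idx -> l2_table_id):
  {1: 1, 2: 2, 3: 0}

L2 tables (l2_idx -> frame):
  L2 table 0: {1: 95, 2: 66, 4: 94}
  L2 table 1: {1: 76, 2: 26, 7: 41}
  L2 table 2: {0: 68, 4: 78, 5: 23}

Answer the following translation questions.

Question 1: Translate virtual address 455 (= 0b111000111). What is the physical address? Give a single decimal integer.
vaddr = 455 = 0b111000111
Split: l1_idx=3, l2_idx=4, offset=7
L1[3] = 0
L2[0][4] = 94
paddr = 94 * 16 + 7 = 1511

Answer: 1511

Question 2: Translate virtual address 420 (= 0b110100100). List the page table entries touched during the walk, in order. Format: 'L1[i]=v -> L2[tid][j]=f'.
Answer: L1[3]=0 -> L2[0][2]=66

Derivation:
vaddr = 420 = 0b110100100
Split: l1_idx=3, l2_idx=2, offset=4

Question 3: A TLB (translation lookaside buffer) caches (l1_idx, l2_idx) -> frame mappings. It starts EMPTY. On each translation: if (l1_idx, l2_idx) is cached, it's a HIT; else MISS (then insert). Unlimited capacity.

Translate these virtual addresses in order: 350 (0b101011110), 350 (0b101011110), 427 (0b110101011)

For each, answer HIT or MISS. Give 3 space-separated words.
vaddr=350: (2,5) not in TLB -> MISS, insert
vaddr=350: (2,5) in TLB -> HIT
vaddr=427: (3,2) not in TLB -> MISS, insert

Answer: MISS HIT MISS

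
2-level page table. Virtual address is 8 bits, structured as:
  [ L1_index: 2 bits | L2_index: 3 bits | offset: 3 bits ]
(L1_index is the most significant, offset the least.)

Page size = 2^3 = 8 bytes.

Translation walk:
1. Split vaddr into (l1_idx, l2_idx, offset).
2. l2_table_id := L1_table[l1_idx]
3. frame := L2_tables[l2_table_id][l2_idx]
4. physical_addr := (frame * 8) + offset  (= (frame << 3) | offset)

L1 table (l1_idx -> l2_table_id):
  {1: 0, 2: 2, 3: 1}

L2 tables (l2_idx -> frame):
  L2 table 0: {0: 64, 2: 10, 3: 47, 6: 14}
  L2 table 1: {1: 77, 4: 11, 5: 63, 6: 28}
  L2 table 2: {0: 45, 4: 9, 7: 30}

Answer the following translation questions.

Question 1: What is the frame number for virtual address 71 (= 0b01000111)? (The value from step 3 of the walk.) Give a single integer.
vaddr = 71: l1_idx=1, l2_idx=0
L1[1] = 0; L2[0][0] = 64

Answer: 64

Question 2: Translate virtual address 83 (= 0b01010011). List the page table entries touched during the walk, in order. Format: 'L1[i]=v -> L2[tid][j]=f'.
Answer: L1[1]=0 -> L2[0][2]=10

Derivation:
vaddr = 83 = 0b01010011
Split: l1_idx=1, l2_idx=2, offset=3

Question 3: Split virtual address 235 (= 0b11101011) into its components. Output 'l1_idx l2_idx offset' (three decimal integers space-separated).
Answer: 3 5 3

Derivation:
vaddr = 235 = 0b11101011
  top 2 bits -> l1_idx = 3
  next 3 bits -> l2_idx = 5
  bottom 3 bits -> offset = 3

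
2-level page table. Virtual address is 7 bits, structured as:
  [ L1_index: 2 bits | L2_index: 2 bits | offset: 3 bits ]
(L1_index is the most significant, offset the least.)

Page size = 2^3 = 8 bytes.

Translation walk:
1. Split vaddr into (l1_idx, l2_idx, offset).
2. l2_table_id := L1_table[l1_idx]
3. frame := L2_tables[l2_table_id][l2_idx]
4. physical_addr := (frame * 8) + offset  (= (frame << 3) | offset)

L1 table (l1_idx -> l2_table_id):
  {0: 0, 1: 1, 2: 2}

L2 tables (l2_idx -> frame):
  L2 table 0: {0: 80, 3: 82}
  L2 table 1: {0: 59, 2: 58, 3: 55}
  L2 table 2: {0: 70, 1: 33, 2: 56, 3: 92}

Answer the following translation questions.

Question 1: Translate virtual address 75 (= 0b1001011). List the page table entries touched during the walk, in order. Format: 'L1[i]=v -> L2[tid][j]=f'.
Answer: L1[2]=2 -> L2[2][1]=33

Derivation:
vaddr = 75 = 0b1001011
Split: l1_idx=2, l2_idx=1, offset=3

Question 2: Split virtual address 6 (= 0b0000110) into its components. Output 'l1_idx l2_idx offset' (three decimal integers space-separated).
vaddr = 6 = 0b0000110
  top 2 bits -> l1_idx = 0
  next 2 bits -> l2_idx = 0
  bottom 3 bits -> offset = 6

Answer: 0 0 6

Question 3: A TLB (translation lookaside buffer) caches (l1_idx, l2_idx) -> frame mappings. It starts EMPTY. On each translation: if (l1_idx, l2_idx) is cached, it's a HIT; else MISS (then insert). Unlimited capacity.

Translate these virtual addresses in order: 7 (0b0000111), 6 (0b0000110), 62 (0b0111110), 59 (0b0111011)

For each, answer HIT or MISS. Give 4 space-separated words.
vaddr=7: (0,0) not in TLB -> MISS, insert
vaddr=6: (0,0) in TLB -> HIT
vaddr=62: (1,3) not in TLB -> MISS, insert
vaddr=59: (1,3) in TLB -> HIT

Answer: MISS HIT MISS HIT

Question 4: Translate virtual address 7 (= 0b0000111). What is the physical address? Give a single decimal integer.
vaddr = 7 = 0b0000111
Split: l1_idx=0, l2_idx=0, offset=7
L1[0] = 0
L2[0][0] = 80
paddr = 80 * 8 + 7 = 647

Answer: 647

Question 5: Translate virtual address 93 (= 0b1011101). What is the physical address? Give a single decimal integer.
vaddr = 93 = 0b1011101
Split: l1_idx=2, l2_idx=3, offset=5
L1[2] = 2
L2[2][3] = 92
paddr = 92 * 8 + 5 = 741

Answer: 741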